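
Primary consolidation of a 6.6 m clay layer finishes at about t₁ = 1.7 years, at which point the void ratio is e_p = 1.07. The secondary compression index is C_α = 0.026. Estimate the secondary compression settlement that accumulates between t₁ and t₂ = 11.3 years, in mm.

Secondary compression: S_s = C_α·H/(1+e_p)·log₁₀(t₂/t₁)
S_s = 0.026×6.6/(1+1.07)×log₁₀(11.3/1.7)
    = 0.0829 × 0.8226 = 0.06819 m

S_s ≈ 68.2 mm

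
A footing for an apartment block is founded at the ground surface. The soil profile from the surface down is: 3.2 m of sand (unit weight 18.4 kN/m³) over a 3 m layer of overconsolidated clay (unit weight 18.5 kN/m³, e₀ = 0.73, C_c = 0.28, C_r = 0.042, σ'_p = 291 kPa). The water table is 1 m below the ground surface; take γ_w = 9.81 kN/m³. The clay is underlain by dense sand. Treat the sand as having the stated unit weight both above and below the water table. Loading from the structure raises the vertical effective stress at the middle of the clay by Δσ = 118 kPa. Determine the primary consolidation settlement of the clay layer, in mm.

S_c ≈ 38.2 mm

Mid-depth of clay below the ground surface: z = 3.2 + 3/2 = 4.7 m.
Total vertical stress at mid-clay: σ_v = 18.4×3.2 + 18.5×1.5 = 86.63 kPa.
Pore pressure: u = 9.81×(4.7 − 1) = 36.297 kPa.
Initial effective stress: σ'_0 = σ_v − u = 86.63 − 36.297 = 50.333 kPa.
Final effective stress: σ'_f = 50.333 + 118 = 168.33 kPa.
σ'_f = 168.33 ≤ σ'_p = 291 kPa, so the clay remains overconsolidated and only the recompression index applies:
S_c = C_r·H/(1+e₀)·log₁₀(σ'_f/σ'_0) = 0.042×3/1.73×log₁₀(168.33/50.333)
    = 0.072832 × 0.52431 = 0.03819 m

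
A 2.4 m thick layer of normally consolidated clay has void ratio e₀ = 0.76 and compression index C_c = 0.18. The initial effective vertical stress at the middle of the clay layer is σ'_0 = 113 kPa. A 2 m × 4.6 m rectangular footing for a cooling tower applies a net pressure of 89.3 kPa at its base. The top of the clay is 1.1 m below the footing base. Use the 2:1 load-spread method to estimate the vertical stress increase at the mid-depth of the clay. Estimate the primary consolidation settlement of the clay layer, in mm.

Mid-depth of clay below the footing base: z = 1.1 + 2.4/2 = 2.3 m.
Stress increase at mid-clay by the 2:1 spreading method:
Δσ = qBL/((B+z)(L+z)) = 89.3×2×4.6/((2+2.3)(4.6+2.3)) = 27.69 kPa
Final effective stress: σ'_f = σ'_0 + Δσ = 113 + 27.69 = 140.69 kPa.
Normally consolidated clay, so the full stress increment lies on the virgin compression line:
S_c = C_c·H/(1+e₀)·log₁₀(σ'_f/σ'_0) = 0.18×2.4/(1+0.76)×log₁₀(140.69/113)
    = 0.24545 × 0.095185 = 0.02336 m

S_c ≈ 23.4 mm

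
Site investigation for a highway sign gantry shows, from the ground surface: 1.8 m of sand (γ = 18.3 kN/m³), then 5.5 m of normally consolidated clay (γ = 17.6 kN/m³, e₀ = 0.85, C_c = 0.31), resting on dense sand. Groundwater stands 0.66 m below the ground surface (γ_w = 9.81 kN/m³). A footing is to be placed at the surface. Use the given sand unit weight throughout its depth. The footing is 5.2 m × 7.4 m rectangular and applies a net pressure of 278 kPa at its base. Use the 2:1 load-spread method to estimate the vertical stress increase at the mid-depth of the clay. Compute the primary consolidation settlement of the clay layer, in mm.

Mid-depth of clay below the ground surface: z = 1.8 + 5.5/2 = 4.55 m.
Total vertical stress at mid-clay: σ_v = 18.3×1.8 + 17.6×2.75 = 81.34 kPa.
Pore pressure: u = 9.81×(4.55 − 0.66) = 38.161 kPa.
Initial effective stress: σ'_0 = σ_v − u = 81.34 − 38.161 = 43.179 kPa.
Stress increase at mid-clay by the 2:1 spreading method:
Δσ = qBL/((B+z)(L+z)) = 278×5.2×7.4/((5.2+4.55)(7.4+4.55)) = 91.814 kPa
Final effective stress: σ'_f = σ'_0 + Δσ = 43.179 + 91.814 = 134.99 kPa.
Normally consolidated clay, so the full stress increment lies on the virgin compression line:
S_c = C_c·H/(1+e₀)·log₁₀(σ'_f/σ'_0) = 0.31×5.5/(1+0.85)×log₁₀(134.99/43.179)
    = 0.92162 × 0.49503 = 0.4562 m

S_c ≈ 456 mm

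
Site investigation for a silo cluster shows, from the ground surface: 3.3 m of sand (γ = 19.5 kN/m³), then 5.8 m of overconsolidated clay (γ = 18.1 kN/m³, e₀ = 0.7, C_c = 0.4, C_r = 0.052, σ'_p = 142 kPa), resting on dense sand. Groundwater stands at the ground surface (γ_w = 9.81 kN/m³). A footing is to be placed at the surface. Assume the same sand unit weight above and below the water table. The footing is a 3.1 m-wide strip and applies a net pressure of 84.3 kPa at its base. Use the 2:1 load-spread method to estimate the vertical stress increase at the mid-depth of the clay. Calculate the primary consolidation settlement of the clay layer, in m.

Mid-depth of clay below the ground surface: z = 3.3 + 5.8/2 = 6.2 m.
Total vertical stress at mid-clay: σ_v = 19.5×3.3 + 18.1×2.9 = 116.84 kPa.
Pore pressure: u = 9.81×(6.2 − 0) = 60.822 kPa.
Initial effective stress: σ'_0 = σ_v − u = 116.84 − 60.822 = 56.018 kPa.
Stress increase at mid-clay by the 2:1 spreading method:
Δσ = qB/(B+z) = 84.3×3.1/(3.1+6.2) = 28.1 kPa
Final effective stress: σ'_f = 56.018 + 28.1 = 84.118 kPa.
σ'_f = 84.118 ≤ σ'_p = 142 kPa, so the clay remains overconsolidated and only the recompression index applies:
S_c = C_r·H/(1+e₀)·log₁₀(σ'_f/σ'_0) = 0.052×5.8/1.7×log₁₀(84.118/56.018)
    = 0.17741 × 0.17656 = 0.03132 m

S_c ≈ 0.0313 m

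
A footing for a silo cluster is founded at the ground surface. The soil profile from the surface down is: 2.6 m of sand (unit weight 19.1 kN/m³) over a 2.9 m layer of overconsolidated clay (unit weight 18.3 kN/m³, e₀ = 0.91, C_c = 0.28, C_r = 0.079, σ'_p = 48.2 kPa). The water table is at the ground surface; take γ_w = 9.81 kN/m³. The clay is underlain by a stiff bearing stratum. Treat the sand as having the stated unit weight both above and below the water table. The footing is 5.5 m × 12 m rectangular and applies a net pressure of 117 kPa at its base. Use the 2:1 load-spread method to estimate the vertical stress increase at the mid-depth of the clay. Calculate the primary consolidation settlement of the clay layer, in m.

S_c ≈ 0.123 m

Mid-depth of clay below the ground surface: z = 2.6 + 2.9/2 = 4.05 m.
Total vertical stress at mid-clay: σ_v = 19.1×2.6 + 18.3×1.45 = 76.195 kPa.
Pore pressure: u = 9.81×(4.05 − 0) = 39.73 kPa.
Initial effective stress: σ'_0 = σ_v − u = 76.195 − 39.73 = 36.465 kPa.
Stress increase at mid-clay by the 2:1 spreading method:
Δσ = qBL/((B+z)(L+z)) = 117×5.5×12/((5.5+4.05)(12+4.05)) = 50.379 kPa
Final effective stress: σ'_f = 36.465 + 50.379 = 86.844 kPa.
σ'_f = 86.844 > σ'_p = 48.2 kPa, so the stress path crosses the preconsolidation pressure — recompression up to σ'_p, then virgin compression beyond:
S_c = H/(1+e₀)·[C_r·log₁₀(σ'_p/σ'_0) + C_c·log₁₀(σ'_f/σ'_p)]
    = 2.9/1.91 × [0.079×log₁₀(48.2/36.465) + 0.28×log₁₀(86.844/48.2)]
    = 1.5183 × [0.0095725 + 0.071594] = 0.1232 m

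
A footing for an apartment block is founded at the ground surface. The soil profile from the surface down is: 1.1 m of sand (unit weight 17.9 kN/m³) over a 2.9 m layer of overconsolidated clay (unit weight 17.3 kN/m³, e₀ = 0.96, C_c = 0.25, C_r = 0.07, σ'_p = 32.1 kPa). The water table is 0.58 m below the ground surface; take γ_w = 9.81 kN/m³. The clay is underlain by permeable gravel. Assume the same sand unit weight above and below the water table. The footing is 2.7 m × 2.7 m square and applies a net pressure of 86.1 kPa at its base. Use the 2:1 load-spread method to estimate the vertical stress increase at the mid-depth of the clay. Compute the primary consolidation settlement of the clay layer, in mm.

Mid-depth of clay below the ground surface: z = 1.1 + 2.9/2 = 2.55 m.
Total vertical stress at mid-clay: σ_v = 17.9×1.1 + 17.3×1.45 = 44.775 kPa.
Pore pressure: u = 9.81×(2.55 − 0.58) = 19.326 kPa.
Initial effective stress: σ'_0 = σ_v − u = 44.775 − 19.326 = 25.449 kPa.
Stress increase at mid-clay by the 2:1 spreading method:
Δσ = qBL/((B+z)(L+z)) = 86.1×2.7×2.7/((2.7+2.55)(2.7+2.55)) = 22.773 kPa
Final effective stress: σ'_f = 25.449 + 22.773 = 48.222 kPa.
σ'_f = 48.222 > σ'_p = 32.1 kPa, so the stress path crosses the preconsolidation pressure — recompression up to σ'_p, then virgin compression beyond:
S_c = H/(1+e₀)·[C_r·log₁₀(σ'_p/σ'_0) + C_c·log₁₀(σ'_f/σ'_p)]
    = 2.9/1.96 × [0.07×log₁₀(32.1/25.449) + 0.25×log₁₀(48.222/32.1)]
    = 1.4796 × [0.0070584 + 0.044185] = 0.07582 m

S_c ≈ 75.8 mm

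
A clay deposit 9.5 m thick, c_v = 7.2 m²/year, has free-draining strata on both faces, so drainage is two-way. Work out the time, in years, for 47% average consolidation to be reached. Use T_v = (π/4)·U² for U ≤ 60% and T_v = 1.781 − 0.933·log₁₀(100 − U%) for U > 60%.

Drainage path length: H_d = H/2 = 4.75 m (double drainage).
U ≤ 60%: T_v = (π/4)·U² = (π/4)×0.47² = 0.17349.
t = T_v·H_d²/c_v = 0.17349×4.75²/7.2 = 0.5437 years.

t ≈ 0.544 years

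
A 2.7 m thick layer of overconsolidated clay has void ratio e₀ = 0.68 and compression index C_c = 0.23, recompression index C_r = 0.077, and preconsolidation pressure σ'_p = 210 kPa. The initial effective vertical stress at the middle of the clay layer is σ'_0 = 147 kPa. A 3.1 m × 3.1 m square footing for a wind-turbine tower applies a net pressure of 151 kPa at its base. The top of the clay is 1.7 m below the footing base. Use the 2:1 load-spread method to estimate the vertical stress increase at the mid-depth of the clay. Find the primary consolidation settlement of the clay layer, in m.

S_c ≈ 0.0125 m

Mid-depth of clay below the footing base: z = 1.7 + 2.7/2 = 3.05 m.
Stress increase at mid-clay by the 2:1 spreading method:
Δσ = qBL/((B+z)(L+z)) = 151×3.1×3.1/((3.1+3.05)(3.1+3.05)) = 38.366 kPa
Final effective stress: σ'_f = 147 + 38.366 = 185.37 kPa.
σ'_f = 185.37 ≤ σ'_p = 210 kPa, so the clay remains overconsolidated and only the recompression index applies:
S_c = C_r·H/(1+e₀)·log₁₀(σ'_f/σ'_0) = 0.077×2.7/1.68×log₁₀(185.37/147)
    = 0.12375 × 0.10072 = 0.01246 m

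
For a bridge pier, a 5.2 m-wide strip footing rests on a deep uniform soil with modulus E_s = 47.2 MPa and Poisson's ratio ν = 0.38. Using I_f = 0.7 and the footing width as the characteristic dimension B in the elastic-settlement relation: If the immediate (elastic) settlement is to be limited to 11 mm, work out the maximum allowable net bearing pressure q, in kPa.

q ≈ 167 kPa

E_s = 47.2 MPa = 47200 kPa.
S_e = q·B·(1−ν²)/E_s · I_f  ⇒  q = S_e·E_s / (B·(1−ν²)·I_f).
q = 0.011 × 47200 / (5.2 × 0.8556 × 0.7) = 166.7 kPa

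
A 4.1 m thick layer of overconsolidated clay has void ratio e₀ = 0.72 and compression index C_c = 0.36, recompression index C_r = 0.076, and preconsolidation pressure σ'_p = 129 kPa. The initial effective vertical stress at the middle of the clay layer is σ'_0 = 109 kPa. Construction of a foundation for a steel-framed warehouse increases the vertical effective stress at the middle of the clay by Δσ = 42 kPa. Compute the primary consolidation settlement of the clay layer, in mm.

S_c ≈ 71.9 mm

Final effective stress: σ'_f = 109 + 42 = 151 kPa.
σ'_f = 151 > σ'_p = 129 kPa, so the stress path crosses the preconsolidation pressure — recompression up to σ'_p, then virgin compression beyond:
S_c = H/(1+e₀)·[C_r·log₁₀(σ'_p/σ'_0) + C_c·log₁₀(σ'_f/σ'_p)]
    = 4.1/1.72 × [0.076×log₁₀(129/109) + 0.36×log₁₀(151/129)]
    = 2.3837 × [0.0055604 + 0.024619] = 0.07194 m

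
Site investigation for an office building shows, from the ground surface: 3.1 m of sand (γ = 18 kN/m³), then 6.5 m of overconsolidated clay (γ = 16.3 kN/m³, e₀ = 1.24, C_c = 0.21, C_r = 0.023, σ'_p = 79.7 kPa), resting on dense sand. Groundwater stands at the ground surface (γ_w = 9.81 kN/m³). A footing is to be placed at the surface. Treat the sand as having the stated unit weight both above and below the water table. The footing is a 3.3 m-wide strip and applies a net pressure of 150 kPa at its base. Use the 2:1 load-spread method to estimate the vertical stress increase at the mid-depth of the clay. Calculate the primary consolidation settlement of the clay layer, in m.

S_c ≈ 0.0697 m

Mid-depth of clay below the ground surface: z = 3.1 + 6.5/2 = 6.35 m.
Total vertical stress at mid-clay: σ_v = 18×3.1 + 16.3×3.25 = 108.78 kPa.
Pore pressure: u = 9.81×(6.35 − 0) = 62.294 kPa.
Initial effective stress: σ'_0 = σ_v − u = 108.78 − 62.294 = 46.486 kPa.
Stress increase at mid-clay by the 2:1 spreading method:
Δσ = qB/(B+z) = 150×3.3/(3.3+6.35) = 51.295 kPa
Final effective stress: σ'_f = 46.486 + 51.295 = 97.781 kPa.
σ'_f = 97.781 > σ'_p = 79.7 kPa, so the stress path crosses the preconsolidation pressure — recompression up to σ'_p, then virgin compression beyond:
S_c = H/(1+e₀)·[C_r·log₁₀(σ'_p/σ'_0) + C_c·log₁₀(σ'_f/σ'_p)]
    = 6.5/2.24 × [0.023×log₁₀(79.7/46.486) + 0.21×log₁₀(97.781/79.7)]
    = 2.9018 × [0.0053851 + 0.018647] = 0.06974 m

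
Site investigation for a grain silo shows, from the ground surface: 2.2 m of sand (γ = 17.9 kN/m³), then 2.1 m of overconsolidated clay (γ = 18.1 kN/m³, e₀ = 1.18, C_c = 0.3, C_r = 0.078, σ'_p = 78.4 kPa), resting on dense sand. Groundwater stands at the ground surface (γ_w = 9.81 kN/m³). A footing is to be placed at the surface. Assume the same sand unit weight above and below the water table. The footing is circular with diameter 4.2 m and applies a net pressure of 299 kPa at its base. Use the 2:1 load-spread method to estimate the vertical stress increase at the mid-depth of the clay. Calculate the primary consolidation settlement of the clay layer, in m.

S_c ≈ 0.0904 m

Mid-depth of clay below the ground surface: z = 2.2 + 2.1/2 = 3.25 m.
Total vertical stress at mid-clay: σ_v = 17.9×2.2 + 18.1×1.05 = 58.385 kPa.
Pore pressure: u = 9.81×(3.25 − 0) = 31.883 kPa.
Initial effective stress: σ'_0 = σ_v − u = 58.385 − 31.883 = 26.502 kPa.
Stress increase at mid-clay by the 2:1 spreading method:
Δσ ≈ qD²/(D+z)² = 299×4.2²/(4.2+3.25)² = 95.029 kPa
Final effective stress: σ'_f = 26.502 + 95.029 = 121.53 kPa.
σ'_f = 121.53 > σ'_p = 78.4 kPa, so the stress path crosses the preconsolidation pressure — recompression up to σ'_p, then virgin compression beyond:
S_c = H/(1+e₀)·[C_r·log₁₀(σ'_p/σ'_0) + C_c·log₁₀(σ'_f/σ'_p)]
    = 2.1/2.18 × [0.078×log₁₀(78.4/26.502) + 0.3×log₁₀(121.53/78.4)]
    = 0.9633 × [0.036741 + 0.05711] = 0.09041 m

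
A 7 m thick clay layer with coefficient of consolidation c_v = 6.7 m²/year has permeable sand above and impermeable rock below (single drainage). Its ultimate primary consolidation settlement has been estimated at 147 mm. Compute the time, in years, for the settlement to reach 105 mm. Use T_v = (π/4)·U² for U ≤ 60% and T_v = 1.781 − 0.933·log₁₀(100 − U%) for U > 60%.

Drainage path length: H_d = H = 7 m (single drainage).
U = S(t)/S_ult = 105/147 = 0.7143.
U > 60%: T_v = 1.781 − 0.933·log₁₀(100 − 71.429) = 0.42262.
t = T_v·H_d²/c_v = 0.42262×7²/6.7 = 3.091 years.

t ≈ 3.09 years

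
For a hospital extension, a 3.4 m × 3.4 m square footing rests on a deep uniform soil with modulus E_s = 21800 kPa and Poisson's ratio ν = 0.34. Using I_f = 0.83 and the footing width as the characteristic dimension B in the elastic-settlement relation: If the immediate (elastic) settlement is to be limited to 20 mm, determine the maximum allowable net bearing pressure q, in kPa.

q ≈ 175 kPa

S_e = q·B·(1−ν²)/E_s · I_f  ⇒  q = S_e·E_s / (B·(1−ν²)·I_f).
q = 0.02 × 21800 / (3.4 × 0.8844 × 0.83) = 174.7 kPa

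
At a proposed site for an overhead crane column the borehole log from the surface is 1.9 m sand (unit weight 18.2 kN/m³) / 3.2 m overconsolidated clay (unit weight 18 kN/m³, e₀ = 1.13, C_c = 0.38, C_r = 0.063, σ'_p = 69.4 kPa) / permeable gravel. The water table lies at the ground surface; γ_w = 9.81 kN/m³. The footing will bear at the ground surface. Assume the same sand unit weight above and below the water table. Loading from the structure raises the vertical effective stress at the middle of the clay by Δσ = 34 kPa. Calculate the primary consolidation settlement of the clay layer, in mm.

Mid-depth of clay below the ground surface: z = 1.9 + 3.2/2 = 3.5 m.
Total vertical stress at mid-clay: σ_v = 18.2×1.9 + 18×1.6 = 63.38 kPa.
Pore pressure: u = 9.81×(3.5 − 0) = 34.335 kPa.
Initial effective stress: σ'_0 = σ_v − u = 63.38 − 34.335 = 29.045 kPa.
Final effective stress: σ'_f = 29.045 + 34 = 63.045 kPa.
σ'_f = 63.045 ≤ σ'_p = 69.4 kPa, so the clay remains overconsolidated and only the recompression index applies:
S_c = C_r·H/(1+e₀)·log₁₀(σ'_f/σ'_0) = 0.063×3.2/2.13×log₁₀(63.045/29.045)
    = 0.094645 × 0.33658 = 0.03186 m

S_c ≈ 31.9 mm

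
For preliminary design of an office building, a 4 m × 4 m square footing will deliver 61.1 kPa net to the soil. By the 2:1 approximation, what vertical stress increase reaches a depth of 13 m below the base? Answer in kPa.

By the 2:1 method the load spreads at 1 horizontal : 2 vertical, so at depth z the loaded area has grown by z in each plan dimension:
Δσ = qBL/((B+z)(L+z)) = 61.1×4×4/((4+13)(4+13)) = 3.3827 kPa

Δσ_z ≈ 3.38 kPa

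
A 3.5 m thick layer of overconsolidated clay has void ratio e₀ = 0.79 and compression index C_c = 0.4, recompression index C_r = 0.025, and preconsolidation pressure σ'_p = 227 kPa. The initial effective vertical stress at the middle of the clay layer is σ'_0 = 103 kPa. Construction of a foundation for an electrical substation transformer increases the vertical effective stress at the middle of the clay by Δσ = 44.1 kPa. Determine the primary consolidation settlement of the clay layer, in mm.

S_c ≈ 7.57 mm

Final effective stress: σ'_f = 103 + 44.1 = 147.1 kPa.
σ'_f = 147.1 ≤ σ'_p = 227 kPa, so the clay remains overconsolidated and only the recompression index applies:
S_c = C_r·H/(1+e₀)·log₁₀(σ'_f/σ'_0) = 0.025×3.5/1.79×log₁₀(147.1/103)
    = 0.048883 × 0.15478 = 0.007566 m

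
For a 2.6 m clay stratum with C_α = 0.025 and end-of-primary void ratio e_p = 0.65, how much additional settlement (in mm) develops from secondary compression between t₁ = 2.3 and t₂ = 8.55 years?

Secondary compression: S_s = C_α·H/(1+e_p)·log₁₀(t₂/t₁)
S_s = 0.025×2.6/(1+0.65)×log₁₀(8.55/2.3)
    = 0.03939 × 0.5702 = 0.02246 m

S_s ≈ 22.5 mm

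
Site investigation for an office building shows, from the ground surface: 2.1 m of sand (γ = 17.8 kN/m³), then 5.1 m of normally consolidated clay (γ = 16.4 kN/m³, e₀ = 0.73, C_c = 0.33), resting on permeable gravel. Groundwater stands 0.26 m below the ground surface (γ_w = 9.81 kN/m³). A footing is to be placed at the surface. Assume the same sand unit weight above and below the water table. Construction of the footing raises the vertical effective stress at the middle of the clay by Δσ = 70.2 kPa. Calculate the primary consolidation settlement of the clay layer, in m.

S_c ≈ 0.456 m

Mid-depth of clay below the ground surface: z = 2.1 + 5.1/2 = 4.65 m.
Total vertical stress at mid-clay: σ_v = 17.8×2.1 + 16.4×2.55 = 79.2 kPa.
Pore pressure: u = 9.81×(4.65 − 0.26) = 43.066 kPa.
Initial effective stress: σ'_0 = σ_v − u = 79.2 − 43.066 = 36.134 kPa.
Final effective stress: σ'_f = σ'_0 + Δσ = 36.134 + 70.2 = 106.33 kPa.
Normally consolidated clay, so the full stress increment lies on the virgin compression line:
S_c = C_c·H/(1+e₀)·log₁₀(σ'_f/σ'_0) = 0.33×5.1/(1+0.73)×log₁₀(106.33/36.134)
    = 0.97283 × 0.46874 = 0.456 m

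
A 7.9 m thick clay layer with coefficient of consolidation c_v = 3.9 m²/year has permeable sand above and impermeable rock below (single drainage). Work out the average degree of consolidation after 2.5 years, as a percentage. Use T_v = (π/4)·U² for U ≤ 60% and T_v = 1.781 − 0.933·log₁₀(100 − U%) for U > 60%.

Drainage path length: H_d = H = 7.9 m (single drainage).
T_v = c_v·t/H_d² = 3.9×2.5/7.9² = 0.15622.
T_v = 0.15622 corresponds to the U ≤ 60% branch:
U = √(4T_v/π) = 0.446

U ≈ 44.6 %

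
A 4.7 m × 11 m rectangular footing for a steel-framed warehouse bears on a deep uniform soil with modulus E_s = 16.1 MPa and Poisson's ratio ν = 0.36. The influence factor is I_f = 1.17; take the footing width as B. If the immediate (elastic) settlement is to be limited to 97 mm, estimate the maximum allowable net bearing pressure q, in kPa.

q ≈ 326 kPa

E_s = 16.1 MPa = 16100 kPa.
S_e = q·B·(1−ν²)/E_s · I_f  ⇒  q = S_e·E_s / (B·(1−ν²)·I_f).
q = 0.097 × 16100 / (4.7 × 0.8704 × 1.17) = 326.3 kPa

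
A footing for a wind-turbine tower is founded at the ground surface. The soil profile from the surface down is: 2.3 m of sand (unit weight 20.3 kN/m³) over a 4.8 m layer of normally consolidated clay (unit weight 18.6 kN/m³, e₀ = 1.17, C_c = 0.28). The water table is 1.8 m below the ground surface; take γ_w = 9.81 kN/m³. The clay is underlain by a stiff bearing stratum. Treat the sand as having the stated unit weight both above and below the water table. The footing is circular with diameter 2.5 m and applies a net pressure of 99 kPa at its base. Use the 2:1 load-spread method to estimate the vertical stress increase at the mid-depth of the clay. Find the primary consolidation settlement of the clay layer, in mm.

Mid-depth of clay below the ground surface: z = 2.3 + 4.8/2 = 4.7 m.
Total vertical stress at mid-clay: σ_v = 20.3×2.3 + 18.6×2.4 = 91.33 kPa.
Pore pressure: u = 9.81×(4.7 − 1.8) = 28.449 kPa.
Initial effective stress: σ'_0 = σ_v − u = 91.33 − 28.449 = 62.881 kPa.
Stress increase at mid-clay by the 2:1 spreading method:
Δσ ≈ qD²/(D+z)² = 99×2.5²/(2.5+4.7)² = 11.936 kPa
Final effective stress: σ'_f = σ'_0 + Δσ = 62.881 + 11.936 = 74.817 kPa.
Normally consolidated clay, so the full stress increment lies on the virgin compression line:
S_c = C_c·H/(1+e₀)·log₁₀(σ'_f/σ'_0) = 0.28×4.8/(1+1.17)×log₁₀(74.817/62.881)
    = 0.61935 × 0.075481 = 0.04675 m

S_c ≈ 46.7 mm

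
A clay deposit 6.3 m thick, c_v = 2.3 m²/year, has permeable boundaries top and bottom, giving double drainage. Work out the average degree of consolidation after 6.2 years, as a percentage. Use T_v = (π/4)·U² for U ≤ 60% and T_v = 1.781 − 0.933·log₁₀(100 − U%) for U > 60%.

Drainage path length: H_d = H/2 = 3.15 m (double drainage).
T_v = c_v·t/H_d² = 2.3×6.2/3.15² = 1.4371.
T_v = 1.4371 corresponds to the U > 60% branch:
U = 1 − 10^((1.781 − T_v)/0.933)/100 = 0.9766

U ≈ 97.7 %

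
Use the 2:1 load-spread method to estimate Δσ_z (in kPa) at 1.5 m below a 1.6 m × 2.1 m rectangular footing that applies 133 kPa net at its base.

By the 2:1 method the load spreads at 1 horizontal : 2 vertical, so at depth z the loaded area has grown by z in each plan dimension:
Δσ = qBL/((B+z)(L+z)) = 133×1.6×2.1/((1.6+1.5)(2.1+1.5)) = 40.043 kPa

Δσ_z ≈ 40 kPa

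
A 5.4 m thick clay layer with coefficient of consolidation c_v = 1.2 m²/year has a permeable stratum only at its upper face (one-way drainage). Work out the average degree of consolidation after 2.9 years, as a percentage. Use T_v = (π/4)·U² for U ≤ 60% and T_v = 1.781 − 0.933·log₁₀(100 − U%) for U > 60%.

Drainage path length: H_d = H = 5.4 m (single drainage).
T_v = c_v·t/H_d² = 1.2×2.9/5.4² = 0.11934.
T_v = 0.11934 corresponds to the U ≤ 60% branch:
U = √(4T_v/π) = 0.3898

U ≈ 39 %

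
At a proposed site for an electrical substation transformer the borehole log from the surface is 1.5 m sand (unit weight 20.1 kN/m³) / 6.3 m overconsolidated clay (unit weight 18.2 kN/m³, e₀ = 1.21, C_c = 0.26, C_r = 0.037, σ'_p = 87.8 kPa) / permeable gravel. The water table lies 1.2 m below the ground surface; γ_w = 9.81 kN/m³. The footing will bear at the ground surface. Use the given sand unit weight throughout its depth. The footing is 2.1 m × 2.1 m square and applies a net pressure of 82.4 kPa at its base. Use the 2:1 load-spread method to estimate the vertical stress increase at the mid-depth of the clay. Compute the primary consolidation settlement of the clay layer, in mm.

Mid-depth of clay below the ground surface: z = 1.5 + 6.3/2 = 4.65 m.
Total vertical stress at mid-clay: σ_v = 20.1×1.5 + 18.2×3.15 = 87.48 kPa.
Pore pressure: u = 9.81×(4.65 − 1.2) = 33.845 kPa.
Initial effective stress: σ'_0 = σ_v − u = 87.48 − 33.845 = 53.635 kPa.
Stress increase at mid-clay by the 2:1 spreading method:
Δσ = qBL/((B+z)(L+z)) = 82.4×2.1×2.1/((2.1+4.65)(2.1+4.65)) = 7.9755 kPa
Final effective stress: σ'_f = 53.635 + 7.9755 = 61.611 kPa.
σ'_f = 61.611 ≤ σ'_p = 87.8 kPa, so the clay remains overconsolidated and only the recompression index applies:
S_c = C_r·H/(1+e₀)·log₁₀(σ'_f/σ'_0) = 0.037×6.3/2.21×log₁₀(61.611/53.635)
    = 0.10548 × 0.06021 = 0.006351 m

S_c ≈ 6.35 mm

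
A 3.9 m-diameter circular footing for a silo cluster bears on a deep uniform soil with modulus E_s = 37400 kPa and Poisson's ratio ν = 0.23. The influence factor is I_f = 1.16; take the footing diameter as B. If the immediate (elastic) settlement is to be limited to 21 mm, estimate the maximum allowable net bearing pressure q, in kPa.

q ≈ 183 kPa

S_e = q·B·(1−ν²)/E_s · I_f  ⇒  q = S_e·E_s / (B·(1−ν²)·I_f).
q = 0.021 × 37400 / (3.9 × 0.9471 × 1.16) = 183.3 kPa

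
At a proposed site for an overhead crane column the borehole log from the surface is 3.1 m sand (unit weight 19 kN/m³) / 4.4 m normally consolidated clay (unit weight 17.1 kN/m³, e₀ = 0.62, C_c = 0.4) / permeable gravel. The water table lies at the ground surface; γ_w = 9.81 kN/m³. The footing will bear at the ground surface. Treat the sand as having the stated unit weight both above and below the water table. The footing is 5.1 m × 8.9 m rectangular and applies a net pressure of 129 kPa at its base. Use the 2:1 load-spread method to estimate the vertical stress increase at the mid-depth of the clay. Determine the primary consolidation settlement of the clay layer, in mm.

S_c ≈ 300 mm

Mid-depth of clay below the ground surface: z = 3.1 + 4.4/2 = 5.3 m.
Total vertical stress at mid-clay: σ_v = 19×3.1 + 17.1×2.2 = 96.52 kPa.
Pore pressure: u = 9.81×(5.3 − 0) = 51.993 kPa.
Initial effective stress: σ'_0 = σ_v − u = 96.52 − 51.993 = 44.527 kPa.
Stress increase at mid-clay by the 2:1 spreading method:
Δσ = qBL/((B+z)(L+z)) = 129×5.1×8.9/((5.1+5.3)(8.9+5.3)) = 39.649 kPa
Final effective stress: σ'_f = σ'_0 + Δσ = 44.527 + 39.649 = 84.176 kPa.
Normally consolidated clay, so the full stress increment lies on the virgin compression line:
S_c = C_c·H/(1+e₀)·log₁₀(σ'_f/σ'_0) = 0.4×4.4/(1+0.62)×log₁₀(84.176/44.527)
    = 1.0864 × 0.27656 = 0.3005 m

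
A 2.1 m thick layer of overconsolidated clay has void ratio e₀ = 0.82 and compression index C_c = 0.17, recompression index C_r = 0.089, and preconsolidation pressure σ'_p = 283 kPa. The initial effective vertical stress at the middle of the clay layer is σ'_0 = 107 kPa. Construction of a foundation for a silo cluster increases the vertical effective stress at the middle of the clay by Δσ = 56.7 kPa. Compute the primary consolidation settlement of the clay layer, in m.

Final effective stress: σ'_f = 107 + 56.7 = 163.7 kPa.
σ'_f = 163.7 ≤ σ'_p = 283 kPa, so the clay remains overconsolidated and only the recompression index applies:
S_c = C_r·H/(1+e₀)·log₁₀(σ'_f/σ'_0) = 0.089×2.1/1.82×log₁₀(163.7/107)
    = 0.10269 × 0.18466 = 0.01896 m

S_c ≈ 0.019 m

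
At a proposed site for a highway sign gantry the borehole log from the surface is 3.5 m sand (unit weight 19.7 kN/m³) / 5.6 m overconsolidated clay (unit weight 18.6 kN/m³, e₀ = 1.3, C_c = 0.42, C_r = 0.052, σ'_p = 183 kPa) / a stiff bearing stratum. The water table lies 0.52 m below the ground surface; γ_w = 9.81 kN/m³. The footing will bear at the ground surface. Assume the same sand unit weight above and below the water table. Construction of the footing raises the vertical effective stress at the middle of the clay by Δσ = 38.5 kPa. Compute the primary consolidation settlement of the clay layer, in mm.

S_c ≈ 25.8 mm

Mid-depth of clay below the ground surface: z = 3.5 + 5.6/2 = 6.3 m.
Total vertical stress at mid-clay: σ_v = 19.7×3.5 + 18.6×2.8 = 121.03 kPa.
Pore pressure: u = 9.81×(6.3 − 0.52) = 56.702 kPa.
Initial effective stress: σ'_0 = σ_v − u = 121.03 − 56.702 = 64.328 kPa.
Final effective stress: σ'_f = 64.328 + 38.5 = 102.83 kPa.
σ'_f = 102.83 ≤ σ'_p = 183 kPa, so the clay remains overconsolidated and only the recompression index applies:
S_c = C_r·H/(1+e₀)·log₁₀(σ'_f/σ'_0) = 0.052×5.6/2.3×log₁₀(102.83/64.328)
    = 0.12661 × 0.20372 = 0.02579 m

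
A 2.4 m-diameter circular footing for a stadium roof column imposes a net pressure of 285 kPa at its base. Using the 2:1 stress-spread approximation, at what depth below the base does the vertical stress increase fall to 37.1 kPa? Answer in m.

z ≈ 4.25 m

2:1 spreading — at depth z the loaded area has grown by z in each plan dimension:
qD²/(D+z)² = Δσ_z ⇒ z = D(√(q/Δσ_z) − 1) = 2.4×(√(285/37.1) − 1) = 4.252 m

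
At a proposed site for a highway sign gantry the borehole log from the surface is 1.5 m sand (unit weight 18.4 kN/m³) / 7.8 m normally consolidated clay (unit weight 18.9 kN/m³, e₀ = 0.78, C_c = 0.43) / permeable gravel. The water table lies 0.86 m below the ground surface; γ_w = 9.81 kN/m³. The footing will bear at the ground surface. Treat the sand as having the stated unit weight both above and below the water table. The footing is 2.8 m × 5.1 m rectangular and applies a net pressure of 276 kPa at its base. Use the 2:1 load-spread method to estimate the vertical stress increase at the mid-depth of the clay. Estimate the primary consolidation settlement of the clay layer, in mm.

Mid-depth of clay below the ground surface: z = 1.5 + 7.8/2 = 5.4 m.
Total vertical stress at mid-clay: σ_v = 18.4×1.5 + 18.9×3.9 = 101.31 kPa.
Pore pressure: u = 9.81×(5.4 − 0.86) = 44.537 kPa.
Initial effective stress: σ'_0 = σ_v − u = 101.31 − 44.537 = 56.773 kPa.
Stress increase at mid-clay by the 2:1 spreading method:
Δσ = qBL/((B+z)(L+z)) = 276×2.8×5.1/((2.8+5.4)(5.1+5.4)) = 45.776 kPa
Final effective stress: σ'_f = σ'_0 + Δσ = 56.773 + 45.776 = 102.55 kPa.
Normally consolidated clay, so the full stress increment lies on the virgin compression line:
S_c = C_c·H/(1+e₀)·log₁₀(σ'_f/σ'_0) = 0.43×7.8/(1+0.78)×log₁₀(102.55/56.773)
    = 1.8843 × 0.25679 = 0.4839 m

S_c ≈ 484 mm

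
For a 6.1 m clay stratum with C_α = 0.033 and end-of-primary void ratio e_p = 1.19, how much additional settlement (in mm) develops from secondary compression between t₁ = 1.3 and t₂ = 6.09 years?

Secondary compression: S_s = C_α·H/(1+e_p)·log₁₀(t₂/t₁)
S_s = 0.033×6.1/(1+1.19)×log₁₀(6.09/1.3)
    = 0.09192 × 0.6707 = 0.06165 m

S_s ≈ 61.6 mm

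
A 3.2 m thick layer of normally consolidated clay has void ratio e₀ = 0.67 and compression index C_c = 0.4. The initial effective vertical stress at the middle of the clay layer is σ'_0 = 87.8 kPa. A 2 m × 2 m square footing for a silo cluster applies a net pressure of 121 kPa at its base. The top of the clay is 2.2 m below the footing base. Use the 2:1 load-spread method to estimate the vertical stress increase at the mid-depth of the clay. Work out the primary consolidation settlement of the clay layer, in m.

Mid-depth of clay below the footing base: z = 2.2 + 3.2/2 = 3.8 m.
Stress increase at mid-clay by the 2:1 spreading method:
Δσ = qBL/((B+z)(L+z)) = 121×2×2/((2+3.8)(2+3.8)) = 14.388 kPa
Final effective stress: σ'_f = σ'_0 + Δσ = 87.8 + 14.388 = 102.19 kPa.
Normally consolidated clay, so the full stress increment lies on the virgin compression line:
S_c = C_c·H/(1+e₀)·log₁₀(σ'_f/σ'_0) = 0.4×3.2/(1+0.67)×log₁₀(102.19/87.8)
    = 0.76647 × 0.065914 = 0.05052 m

S_c ≈ 0.0505 m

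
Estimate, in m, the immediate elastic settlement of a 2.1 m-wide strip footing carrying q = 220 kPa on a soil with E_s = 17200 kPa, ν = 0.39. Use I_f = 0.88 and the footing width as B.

S_e ≈ 0.02 m

Immediate (elastic) settlement: S_e = q·B·(1−ν²)/E_s · I_f.
S_e = 220 × 2.1 × (1 − 0.39²) / 17200 × 0.88
    = 220 × 2.1 × 0.8479 / 17200 × 0.88
    = 0.02004 m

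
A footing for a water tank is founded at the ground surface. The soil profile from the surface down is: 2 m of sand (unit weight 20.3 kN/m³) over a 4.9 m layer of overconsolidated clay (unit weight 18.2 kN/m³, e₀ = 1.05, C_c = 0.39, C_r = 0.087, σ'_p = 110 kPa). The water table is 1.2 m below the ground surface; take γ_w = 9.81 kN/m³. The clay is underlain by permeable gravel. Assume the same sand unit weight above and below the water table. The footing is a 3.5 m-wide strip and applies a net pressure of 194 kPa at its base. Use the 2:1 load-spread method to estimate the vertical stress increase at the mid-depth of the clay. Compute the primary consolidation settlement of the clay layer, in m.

S_c ≈ 0.159 m

Mid-depth of clay below the ground surface: z = 2 + 4.9/2 = 4.45 m.
Total vertical stress at mid-clay: σ_v = 20.3×2 + 18.2×2.45 = 85.19 kPa.
Pore pressure: u = 9.81×(4.45 − 1.2) = 31.883 kPa.
Initial effective stress: σ'_0 = σ_v − u = 85.19 − 31.883 = 53.307 kPa.
Stress increase at mid-clay by the 2:1 spreading method:
Δσ = qB/(B+z) = 194×3.5/(3.5+4.45) = 85.409 kPa
Final effective stress: σ'_f = 53.307 + 85.409 = 138.72 kPa.
σ'_f = 138.72 > σ'_p = 110 kPa, so the stress path crosses the preconsolidation pressure — recompression up to σ'_p, then virgin compression beyond:
S_c = H/(1+e₀)·[C_r·log₁₀(σ'_p/σ'_0) + C_c·log₁₀(σ'_f/σ'_p)]
    = 4.9/2.05 × [0.087×log₁₀(110/53.307) + 0.39×log₁₀(138.72/110)]
    = 2.3902 × [0.027371 + 0.039291] = 0.1593 m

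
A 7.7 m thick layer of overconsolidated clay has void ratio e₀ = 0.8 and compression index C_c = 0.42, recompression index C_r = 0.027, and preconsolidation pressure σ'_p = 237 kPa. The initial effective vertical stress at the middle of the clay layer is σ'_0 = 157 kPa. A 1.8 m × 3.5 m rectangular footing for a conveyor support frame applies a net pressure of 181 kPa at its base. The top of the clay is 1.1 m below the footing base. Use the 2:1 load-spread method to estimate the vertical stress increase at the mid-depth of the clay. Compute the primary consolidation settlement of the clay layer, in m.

Mid-depth of clay below the footing base: z = 1.1 + 7.7/2 = 4.95 m.
Stress increase at mid-clay by the 2:1 spreading method:
Δσ = qBL/((B+z)(L+z)) = 181×1.8×3.5/((1.8+4.95)(3.5+4.95)) = 19.992 kPa
Final effective stress: σ'_f = 157 + 19.992 = 176.99 kPa.
σ'_f = 176.99 ≤ σ'_p = 237 kPa, so the clay remains overconsolidated and only the recompression index applies:
S_c = C_r·H/(1+e₀)·log₁₀(σ'_f/σ'_0) = 0.027×7.7/1.8×log₁₀(176.99/157)
    = 0.1155 × 0.052049 = 0.006012 m

S_c ≈ 0.00601 m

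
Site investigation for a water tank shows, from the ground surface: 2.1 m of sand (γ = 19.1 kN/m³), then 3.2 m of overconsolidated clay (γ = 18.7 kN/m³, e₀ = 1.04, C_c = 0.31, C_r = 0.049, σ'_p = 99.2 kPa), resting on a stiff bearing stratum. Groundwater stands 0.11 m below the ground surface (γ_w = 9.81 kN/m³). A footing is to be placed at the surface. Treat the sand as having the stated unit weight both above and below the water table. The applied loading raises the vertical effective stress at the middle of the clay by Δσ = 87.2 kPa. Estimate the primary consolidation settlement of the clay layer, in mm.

S_c ≈ 78.7 mm

Mid-depth of clay below the ground surface: z = 2.1 + 3.2/2 = 3.7 m.
Total vertical stress at mid-clay: σ_v = 19.1×2.1 + 18.7×1.6 = 70.03 kPa.
Pore pressure: u = 9.81×(3.7 − 0.11) = 35.218 kPa.
Initial effective stress: σ'_0 = σ_v − u = 70.03 − 35.218 = 34.812 kPa.
Final effective stress: σ'_f = 34.812 + 87.2 = 122.01 kPa.
σ'_f = 122.01 > σ'_p = 99.2 kPa, so the stress path crosses the preconsolidation pressure — recompression up to σ'_p, then virgin compression beyond:
S_c = H/(1+e₀)·[C_r·log₁₀(σ'_p/σ'_0) + C_c·log₁₀(σ'_f/σ'_p)]
    = 3.2/2.04 × [0.049×log₁₀(99.2/34.812) + 0.31×log₁₀(122.01/99.2)]
    = 1.5686 × [0.022284 + 0.027864] = 0.07866 m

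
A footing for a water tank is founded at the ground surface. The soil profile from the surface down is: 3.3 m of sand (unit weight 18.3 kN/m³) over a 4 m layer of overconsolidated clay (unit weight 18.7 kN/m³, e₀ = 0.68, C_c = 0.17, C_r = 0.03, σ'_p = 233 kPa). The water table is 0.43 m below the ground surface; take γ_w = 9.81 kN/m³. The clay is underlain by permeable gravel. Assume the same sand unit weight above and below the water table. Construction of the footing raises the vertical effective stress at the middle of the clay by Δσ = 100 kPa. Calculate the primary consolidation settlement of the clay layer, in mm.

S_c ≈ 34.1 mm

Mid-depth of clay below the ground surface: z = 3.3 + 4/2 = 5.3 m.
Total vertical stress at mid-clay: σ_v = 18.3×3.3 + 18.7×2 = 97.79 kPa.
Pore pressure: u = 9.81×(5.3 − 0.43) = 47.775 kPa.
Initial effective stress: σ'_0 = σ_v − u = 97.79 − 47.775 = 50.015 kPa.
Final effective stress: σ'_f = 50.015 + 100 = 150.01 kPa.
σ'_f = 150.01 ≤ σ'_p = 233 kPa, so the clay remains overconsolidated and only the recompression index applies:
S_c = C_r·H/(1+e₀)·log₁₀(σ'_f/σ'_0) = 0.03×4/1.68×log₁₀(150.01/50.015)
    = 0.07143 × 0.47702 = 0.03407 m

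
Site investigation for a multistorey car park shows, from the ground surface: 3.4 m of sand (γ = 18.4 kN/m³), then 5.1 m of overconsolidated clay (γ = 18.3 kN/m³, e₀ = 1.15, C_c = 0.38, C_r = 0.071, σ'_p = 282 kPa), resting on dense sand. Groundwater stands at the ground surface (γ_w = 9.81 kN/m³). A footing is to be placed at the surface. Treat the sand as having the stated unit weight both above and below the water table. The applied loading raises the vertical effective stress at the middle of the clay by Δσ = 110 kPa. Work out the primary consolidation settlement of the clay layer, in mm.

Mid-depth of clay below the ground surface: z = 3.4 + 5.1/2 = 5.95 m.
Total vertical stress at mid-clay: σ_v = 18.4×3.4 + 18.3×2.55 = 109.22 kPa.
Pore pressure: u = 9.81×(5.95 − 0) = 58.37 kPa.
Initial effective stress: σ'_0 = σ_v − u = 109.22 − 58.37 = 50.85 kPa.
Final effective stress: σ'_f = 50.85 + 110 = 160.85 kPa.
σ'_f = 160.85 ≤ σ'_p = 282 kPa, so the clay remains overconsolidated and only the recompression index applies:
S_c = C_r·H/(1+e₀)·log₁₀(σ'_f/σ'_0) = 0.071×5.1/2.15×log₁₀(160.85/50.85)
    = 0.16842 × 0.50013 = 0.08423 m

S_c ≈ 84.2 mm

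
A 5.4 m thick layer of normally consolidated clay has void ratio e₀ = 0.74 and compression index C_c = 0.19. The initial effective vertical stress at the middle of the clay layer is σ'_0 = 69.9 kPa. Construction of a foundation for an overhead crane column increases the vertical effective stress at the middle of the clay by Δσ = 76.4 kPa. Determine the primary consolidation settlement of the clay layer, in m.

S_c ≈ 0.189 m

Final effective stress: σ'_f = σ'_0 + Δσ = 69.9 + 76.4 = 146.3 kPa.
Normally consolidated clay, so the full stress increment lies on the virgin compression line:
S_c = C_c·H/(1+e₀)·log₁₀(σ'_f/σ'_0) = 0.19×5.4/(1+0.74)×log₁₀(146.3/69.9)
    = 0.58966 × 0.32077 = 0.1891 m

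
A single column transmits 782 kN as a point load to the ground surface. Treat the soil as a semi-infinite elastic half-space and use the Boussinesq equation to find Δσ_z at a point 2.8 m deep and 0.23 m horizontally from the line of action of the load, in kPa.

Boussinesq vertical stress below a point load on an elastic half-space:
Δσ_z = 3P/(2πz²) · [1 + (r/z)²]^(−5/2)
r/z = 0.23/2.8 = 0.082143; [1+(r/z)²]^(−5/2) = 0.98333.
Δσ_z = 3×782/(2π×2.8²) × 0.98333 = 47.625 × 0.98333 = 46.83 kPa

Δσ_z ≈ 46.8 kPa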